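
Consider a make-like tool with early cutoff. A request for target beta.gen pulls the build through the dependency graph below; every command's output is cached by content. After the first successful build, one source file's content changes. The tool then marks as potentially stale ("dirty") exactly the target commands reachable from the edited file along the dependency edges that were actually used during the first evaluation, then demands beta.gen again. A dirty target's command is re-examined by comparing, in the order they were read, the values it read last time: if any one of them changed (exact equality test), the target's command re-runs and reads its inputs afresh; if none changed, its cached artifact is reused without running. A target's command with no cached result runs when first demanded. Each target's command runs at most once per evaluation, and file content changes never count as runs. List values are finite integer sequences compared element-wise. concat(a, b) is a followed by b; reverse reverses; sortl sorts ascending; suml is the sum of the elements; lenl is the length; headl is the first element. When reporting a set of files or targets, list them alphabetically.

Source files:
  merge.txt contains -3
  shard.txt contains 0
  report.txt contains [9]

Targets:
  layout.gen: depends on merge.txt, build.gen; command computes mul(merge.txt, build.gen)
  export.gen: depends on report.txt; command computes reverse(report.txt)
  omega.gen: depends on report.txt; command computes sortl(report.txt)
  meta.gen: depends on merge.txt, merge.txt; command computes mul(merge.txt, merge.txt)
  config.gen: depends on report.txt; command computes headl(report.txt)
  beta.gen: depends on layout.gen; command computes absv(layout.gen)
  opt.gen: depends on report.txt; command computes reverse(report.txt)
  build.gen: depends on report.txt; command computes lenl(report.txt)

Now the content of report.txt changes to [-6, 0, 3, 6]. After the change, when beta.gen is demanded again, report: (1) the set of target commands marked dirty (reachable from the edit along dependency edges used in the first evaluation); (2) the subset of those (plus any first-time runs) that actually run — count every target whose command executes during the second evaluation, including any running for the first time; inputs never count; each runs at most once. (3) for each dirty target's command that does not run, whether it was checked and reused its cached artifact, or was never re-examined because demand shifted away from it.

First demand of the output computes:
  build.gen = lenl([9]) = 1
  layout.gen = mul(-3, 1) = -3
  beta.gen = absv(-3) = 3

After the edit, cleaning proceeds:
  build.gen: a read changed (report.txt [9]->[-6, 0, 3, 6]) — executes, giving 4.
  layout.gen: a read changed (build.gen 1->4) — executes, giving -12.
  beta.gen: a read changed (layout.gen -3->-12) — executes, giving 12.

The edit dirties: beta.gen, build.gen, layout.gen.
3 target commands run: beta.gen, build.gen, layout.gen.
No dirty target's command escaped a run.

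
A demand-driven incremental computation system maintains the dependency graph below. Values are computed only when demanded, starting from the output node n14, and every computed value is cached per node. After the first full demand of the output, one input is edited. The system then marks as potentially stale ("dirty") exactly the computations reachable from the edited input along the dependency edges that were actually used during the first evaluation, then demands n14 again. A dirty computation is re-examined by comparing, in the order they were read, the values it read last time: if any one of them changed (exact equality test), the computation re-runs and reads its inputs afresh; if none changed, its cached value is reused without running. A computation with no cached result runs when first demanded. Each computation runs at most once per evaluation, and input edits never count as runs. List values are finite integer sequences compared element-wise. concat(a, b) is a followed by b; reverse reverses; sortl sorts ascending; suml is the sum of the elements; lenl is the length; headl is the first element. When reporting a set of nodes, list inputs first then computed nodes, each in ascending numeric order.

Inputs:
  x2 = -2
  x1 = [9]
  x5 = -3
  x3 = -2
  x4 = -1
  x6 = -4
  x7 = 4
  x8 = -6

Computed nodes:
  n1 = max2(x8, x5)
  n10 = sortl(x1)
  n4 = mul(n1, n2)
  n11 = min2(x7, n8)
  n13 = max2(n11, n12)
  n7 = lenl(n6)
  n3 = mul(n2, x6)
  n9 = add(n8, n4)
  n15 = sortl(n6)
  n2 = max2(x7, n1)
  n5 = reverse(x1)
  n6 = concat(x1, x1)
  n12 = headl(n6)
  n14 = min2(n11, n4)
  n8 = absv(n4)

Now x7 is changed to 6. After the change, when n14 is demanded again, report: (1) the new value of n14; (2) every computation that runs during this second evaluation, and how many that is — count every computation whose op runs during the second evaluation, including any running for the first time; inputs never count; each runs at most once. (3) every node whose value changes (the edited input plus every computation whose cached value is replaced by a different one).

First evaluation (everything demanded from the output):
  n1 = max2(-6, -3) = -3
  n2 = max2(4, -3) = 4
  n4 = mul(-3, 4) = -12
  n8 = absv(-12) = 12
  n11 = min2(4, 12) = 4
  n14 = min2(4, -12) = -12

Propagation after the edit:
  n2: runs — x7 4->6; result 6.
  n4: runs — n2 4->6; result -18.
  n8: runs — n4 -12->-18; result 18.
  n11: runs — x7 4->6; n8 12->18; result 6.
  n14: runs — n11 4->6; n4 -12->-18; result -18.

New value of n14: -18.
Computations that run: n2, n4, n8, n11, n14 — 5 in total.
Values that change: x7, n2, n4, n8, n11, n14.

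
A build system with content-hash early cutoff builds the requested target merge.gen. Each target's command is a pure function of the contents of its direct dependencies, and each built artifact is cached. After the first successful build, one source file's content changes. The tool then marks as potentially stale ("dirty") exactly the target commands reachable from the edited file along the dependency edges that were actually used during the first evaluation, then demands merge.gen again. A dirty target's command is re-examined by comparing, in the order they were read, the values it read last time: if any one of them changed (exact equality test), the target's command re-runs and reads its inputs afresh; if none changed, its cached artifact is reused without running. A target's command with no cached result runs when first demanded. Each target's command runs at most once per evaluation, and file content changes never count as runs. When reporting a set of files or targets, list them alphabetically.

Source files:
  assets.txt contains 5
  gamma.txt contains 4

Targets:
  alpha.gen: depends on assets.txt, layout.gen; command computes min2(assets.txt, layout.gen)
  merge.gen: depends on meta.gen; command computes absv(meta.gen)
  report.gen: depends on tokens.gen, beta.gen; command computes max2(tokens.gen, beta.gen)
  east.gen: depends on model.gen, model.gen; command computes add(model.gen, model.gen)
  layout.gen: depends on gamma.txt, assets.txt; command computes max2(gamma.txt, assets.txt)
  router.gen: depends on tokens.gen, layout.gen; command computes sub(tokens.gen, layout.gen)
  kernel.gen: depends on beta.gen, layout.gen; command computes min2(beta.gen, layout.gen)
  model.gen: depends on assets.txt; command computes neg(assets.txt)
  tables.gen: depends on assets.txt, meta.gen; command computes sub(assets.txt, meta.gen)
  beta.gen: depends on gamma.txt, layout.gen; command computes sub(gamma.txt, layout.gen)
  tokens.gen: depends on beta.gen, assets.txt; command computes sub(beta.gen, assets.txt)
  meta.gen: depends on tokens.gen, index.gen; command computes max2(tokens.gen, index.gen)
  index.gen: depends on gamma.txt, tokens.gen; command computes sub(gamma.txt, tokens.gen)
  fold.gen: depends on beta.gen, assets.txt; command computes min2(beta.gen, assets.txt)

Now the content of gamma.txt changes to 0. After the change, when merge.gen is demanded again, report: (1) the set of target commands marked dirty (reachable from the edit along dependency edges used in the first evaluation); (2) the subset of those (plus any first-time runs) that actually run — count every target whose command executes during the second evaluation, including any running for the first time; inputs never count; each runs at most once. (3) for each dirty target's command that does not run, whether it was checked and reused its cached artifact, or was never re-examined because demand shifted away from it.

Marked dirty: beta.gen, index.gen, layout.gen, merge.gen, meta.gen, tokens.gen.
Target commands that run: beta.gen, index.gen, layout.gen, meta.gen, tokens.gen — 5 in total.
Checked but reused from cache: merge.gen.
Key observation: the cutoff stops propagation at merge.gen — its inputs' values are unchanged, so it reuses its cache.

First evaluation (everything demanded from the output):
  layout.gen = max2(4, 5) = 5
  beta.gen = sub(4, 5) = -1
  tokens.gen = sub(-1, 5) = -6
  index.gen = sub(4, -6) = 10
  meta.gen = max2(-6, 10) = 10
  merge.gen = absv(10) = 10

Propagation after the edit:
  layout.gen: runs — gamma.txt 4->0; result 5 (same value as before).
  beta.gen: runs — gamma.txt 4->0; result -5.
  tokens.gen: runs — beta.gen -1->-5; result -10.
  index.gen: runs — gamma.txt 4->0; tokens.gen -6->-10; result 10 (same value as before).
  meta.gen: runs — tokens.gen -6->-10; result 10 (same value as before).
  merge.gen: checked — values it read are unchanged (meta.gen unchanged); reused cached 10 without running.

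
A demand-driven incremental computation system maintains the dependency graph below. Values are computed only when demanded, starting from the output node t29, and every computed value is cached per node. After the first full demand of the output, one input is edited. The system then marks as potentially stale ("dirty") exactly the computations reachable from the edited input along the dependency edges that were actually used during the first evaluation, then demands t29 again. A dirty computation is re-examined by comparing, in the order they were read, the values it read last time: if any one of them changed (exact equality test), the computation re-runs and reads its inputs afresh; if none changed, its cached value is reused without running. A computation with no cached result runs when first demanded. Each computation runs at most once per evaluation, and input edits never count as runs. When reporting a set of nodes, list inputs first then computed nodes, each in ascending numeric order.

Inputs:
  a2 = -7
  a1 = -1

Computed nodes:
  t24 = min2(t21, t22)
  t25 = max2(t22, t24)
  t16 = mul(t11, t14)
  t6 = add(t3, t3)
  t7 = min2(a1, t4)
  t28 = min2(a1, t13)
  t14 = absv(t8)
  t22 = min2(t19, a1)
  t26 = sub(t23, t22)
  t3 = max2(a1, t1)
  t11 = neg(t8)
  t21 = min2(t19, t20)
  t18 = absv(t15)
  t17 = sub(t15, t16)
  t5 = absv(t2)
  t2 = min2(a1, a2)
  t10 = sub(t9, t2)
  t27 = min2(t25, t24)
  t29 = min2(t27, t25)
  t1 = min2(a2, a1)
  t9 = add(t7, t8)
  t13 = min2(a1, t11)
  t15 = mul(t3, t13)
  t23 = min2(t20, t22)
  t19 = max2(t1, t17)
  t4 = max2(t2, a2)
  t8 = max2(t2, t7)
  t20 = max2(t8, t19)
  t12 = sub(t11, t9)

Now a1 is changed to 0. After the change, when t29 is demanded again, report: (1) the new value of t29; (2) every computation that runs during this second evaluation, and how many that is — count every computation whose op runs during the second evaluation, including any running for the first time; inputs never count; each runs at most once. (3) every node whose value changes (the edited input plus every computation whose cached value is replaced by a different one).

New value of t29: -7.
Computations that run: t1, t2, t3, t7, t13, t15, t17, t19, t22 — 9 in total.
Values that change: a1, t3, t13, t15, t17.
Key observation: the cutoff stops propagation at t4 — its inputs' values are unchanged, so it reuses its cache.

First evaluation (everything demanded from the output):
  t1 = min2(-7, -1) = -7
  t2 = min2(-1, -7) = -7
  t3 = max2(-1, -7) = -1
  t4 = max2(-7, -7) = -7
  t7 = min2(-1, -7) = -7
  t8 = max2(-7, -7) = -7
  t11 = neg(-7) = 7
  t13 = min2(-1, 7) = -1
  t14 = absv(-7) = 7
  t15 = mul(-1, -1) = 1
  t16 = mul(7, 7) = 49
  t17 = sub(1, 49) = -48
  t19 = max2(-7, -48) = -7
  t20 = max2(-7, -7) = -7
  t21 = min2(-7, -7) = -7
  t22 = min2(-7, -1) = -7
  t24 = min2(-7, -7) = -7
  t25 = max2(-7, -7) = -7
  t27 = min2(-7, -7) = -7
  t29 = min2(-7, -7) = -7

Propagation after the edit:
  t1: runs — a1 -1->0; result -7 (same value as before).
  t2: runs — a1 -1->0; result -7 (same value as before).
  t3: runs — a1 -1->0; result 0.
  t4: checked — values it read are unchanged (t2 unchanged, a2 unchanged); reused cached -7 without running.
  t7: runs — a1 -1->0; result -7 (same value as before).
  t8: checked — values it read are unchanged (t2 unchanged, t7 unchanged); reused cached -7 without running.
  t11: checked — values it read are unchanged (t8 unchanged); reused cached 7 without running.
  t13: runs — a1 -1->0; result 0.
  t14: checked — values it read are unchanged (t8 unchanged); reused cached 7 without running.
  t15: runs — t3 -1->0; t13 -1->0; result 0.
  t16: checked — values it read are unchanged (t11 unchanged, t14 unchanged); reused cached 49 without running.
  t17: runs — t15 1->0; result -49.
  t19: runs — t17 -48->-49; result -7 (same value as before).
  t20: checked — values it read are unchanged (t8 unchanged, t19 unchanged); reused cached -7 without running.
  t21: checked — values it read are unchanged (t19 unchanged, t20 unchanged); reused cached -7 without running.
  t22: runs — a1 -1->0; result -7 (same value as before).
  t24: checked — values it read are unchanged (t21 unchanged, t22 unchanged); reused cached -7 without running.
  t25: checked — values it read are unchanged (t22 unchanged, t24 unchanged); reused cached -7 without running.
  t27: checked — values it read are unchanged (t25 unchanged, t24 unchanged); reused cached -7 without running.
  t29: checked — values it read are unchanged (t27 unchanged, t25 unchanged); reused cached -7 without running.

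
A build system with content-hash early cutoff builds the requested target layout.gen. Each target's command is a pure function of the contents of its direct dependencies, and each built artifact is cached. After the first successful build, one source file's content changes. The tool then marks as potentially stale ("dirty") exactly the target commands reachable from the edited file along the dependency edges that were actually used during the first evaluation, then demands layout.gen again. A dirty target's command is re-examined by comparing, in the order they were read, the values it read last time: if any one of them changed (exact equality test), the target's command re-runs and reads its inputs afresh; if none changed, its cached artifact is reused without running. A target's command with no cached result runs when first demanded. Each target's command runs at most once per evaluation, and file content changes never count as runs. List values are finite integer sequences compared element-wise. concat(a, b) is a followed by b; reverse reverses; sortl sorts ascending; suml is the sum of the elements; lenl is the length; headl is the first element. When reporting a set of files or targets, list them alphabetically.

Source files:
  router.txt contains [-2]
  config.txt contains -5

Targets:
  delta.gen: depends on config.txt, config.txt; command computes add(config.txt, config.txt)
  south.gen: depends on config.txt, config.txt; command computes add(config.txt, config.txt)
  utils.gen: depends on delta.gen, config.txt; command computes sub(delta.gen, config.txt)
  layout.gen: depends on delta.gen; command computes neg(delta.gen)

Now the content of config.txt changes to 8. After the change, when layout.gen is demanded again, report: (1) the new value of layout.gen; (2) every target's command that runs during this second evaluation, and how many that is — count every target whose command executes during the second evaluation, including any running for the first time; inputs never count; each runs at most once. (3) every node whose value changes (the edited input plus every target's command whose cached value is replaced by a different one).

New value of layout.gen: -16.
Target commands that run: delta.gen, layout.gen — 2 in total.
Values that change: config.txt, delta.gen, layout.gen.

First evaluation (everything demanded from the output):
  delta.gen = add(-5, -5) = -10
  layout.gen = neg(-10) = 10

Propagation after the edit:
  delta.gen: runs — config.txt -5->8; config.txt -5->8; result 16.
  layout.gen: runs — delta.gen -10->16; result -16.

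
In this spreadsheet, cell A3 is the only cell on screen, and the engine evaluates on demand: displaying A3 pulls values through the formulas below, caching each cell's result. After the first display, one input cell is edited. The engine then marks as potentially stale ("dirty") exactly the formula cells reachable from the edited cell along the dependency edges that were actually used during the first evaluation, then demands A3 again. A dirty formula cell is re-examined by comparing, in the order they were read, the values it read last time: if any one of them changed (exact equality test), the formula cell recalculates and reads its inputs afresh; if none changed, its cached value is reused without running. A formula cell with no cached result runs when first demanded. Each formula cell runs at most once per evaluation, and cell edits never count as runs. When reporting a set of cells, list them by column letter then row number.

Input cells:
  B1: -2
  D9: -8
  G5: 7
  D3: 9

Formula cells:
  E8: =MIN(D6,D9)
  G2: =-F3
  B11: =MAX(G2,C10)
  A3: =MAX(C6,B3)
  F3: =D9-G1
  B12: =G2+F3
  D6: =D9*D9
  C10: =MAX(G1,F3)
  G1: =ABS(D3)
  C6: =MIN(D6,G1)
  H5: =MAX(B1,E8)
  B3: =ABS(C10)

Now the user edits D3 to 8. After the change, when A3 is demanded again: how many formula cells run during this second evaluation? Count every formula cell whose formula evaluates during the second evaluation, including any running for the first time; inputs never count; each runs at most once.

Run set: A3, B3, C6, C10, F3, G1 (6 run).

Initial pass — values computed on the first demand:
  D6 = -8 * -8 = 64
  G1 = ABS(9) = 9
  C6 = MIN(64, 9) = 9
  F3 = -8 - 9 = -17
  C10 = MAX(9, -17) = 9
  B3 = ABS(9) = 9
  A3 = MAX(9, 9) = 9

Second demand — change propagation:
  G1: re-runs because D3 9->8; new result 8.
  C6: re-runs because G1 9->8; new result 8.
  F3: re-runs because G1 9->8; new result -16.
  C10: re-runs because G1 9->8; F3 -17->-16; new result 8.
  B3: re-runs because C10 9->8; new result 8.
  A3: re-runs because C6 9->8; B3 9->8; new result 8.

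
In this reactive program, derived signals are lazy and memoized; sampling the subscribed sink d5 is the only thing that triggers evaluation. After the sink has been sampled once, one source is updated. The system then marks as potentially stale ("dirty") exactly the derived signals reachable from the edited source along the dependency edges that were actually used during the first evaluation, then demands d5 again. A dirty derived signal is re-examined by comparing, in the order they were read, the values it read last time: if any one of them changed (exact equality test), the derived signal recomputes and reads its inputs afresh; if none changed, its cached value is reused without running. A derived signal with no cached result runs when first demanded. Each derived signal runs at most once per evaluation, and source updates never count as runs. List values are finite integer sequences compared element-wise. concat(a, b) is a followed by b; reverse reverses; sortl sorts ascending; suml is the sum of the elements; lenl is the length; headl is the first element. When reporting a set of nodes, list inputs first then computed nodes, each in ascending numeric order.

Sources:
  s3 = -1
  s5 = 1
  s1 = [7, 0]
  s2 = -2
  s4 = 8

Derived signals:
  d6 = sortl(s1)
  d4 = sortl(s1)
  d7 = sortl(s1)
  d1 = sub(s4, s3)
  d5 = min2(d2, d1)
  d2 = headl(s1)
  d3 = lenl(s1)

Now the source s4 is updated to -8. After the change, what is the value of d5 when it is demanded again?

Demanding d5 again yields -7.

First demand of the output computes:
  d1 = sub(8, -1) = 9
  d2 = headl([7, 0]) = 7
  d5 = min2(7, 9) = 7

After the edit, cleaning proceeds:
  d1: a read changed (s4 8->-8) — executes, giving -7.
  d5: a read changed (d1 9->-7) — executes, giving -7.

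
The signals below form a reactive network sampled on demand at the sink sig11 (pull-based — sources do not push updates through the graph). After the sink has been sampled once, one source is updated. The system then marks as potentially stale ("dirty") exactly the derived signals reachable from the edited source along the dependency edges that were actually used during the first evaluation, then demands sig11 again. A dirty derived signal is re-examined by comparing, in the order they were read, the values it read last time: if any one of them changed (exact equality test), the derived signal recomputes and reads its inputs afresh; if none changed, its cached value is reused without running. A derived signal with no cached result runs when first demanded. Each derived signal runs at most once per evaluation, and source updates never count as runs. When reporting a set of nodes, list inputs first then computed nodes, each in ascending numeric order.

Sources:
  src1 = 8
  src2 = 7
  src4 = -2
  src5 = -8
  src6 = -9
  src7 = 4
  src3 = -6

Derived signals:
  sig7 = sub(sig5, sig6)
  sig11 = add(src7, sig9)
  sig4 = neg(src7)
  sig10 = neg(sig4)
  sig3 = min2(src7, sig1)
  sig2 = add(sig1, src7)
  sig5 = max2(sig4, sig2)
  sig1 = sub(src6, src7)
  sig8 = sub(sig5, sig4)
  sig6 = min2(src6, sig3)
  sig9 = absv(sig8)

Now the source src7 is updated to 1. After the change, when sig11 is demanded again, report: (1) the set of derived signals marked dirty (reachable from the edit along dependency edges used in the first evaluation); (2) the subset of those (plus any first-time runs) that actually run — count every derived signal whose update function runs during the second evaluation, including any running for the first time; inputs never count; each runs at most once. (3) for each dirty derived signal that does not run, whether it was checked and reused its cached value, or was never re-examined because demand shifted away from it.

Dirty set: sig1, sig2, sig4, sig5, sig8, sig9, sig11.
Run set: sig1, sig2, sig4, sig5, sig8, sig11 (6 run).
Re-examined without running (cache reused): sig9.
The important point: at sig9 every value read last time is unchanged, so the dirty flag clears without a run.

Initial pass — values computed on the first demand:
  sig1 = sub(-9, 4) = -13
  sig2 = add(-13, 4) = -9
  sig4 = neg(4) = -4
  sig5 = max2(-4, -9) = -4
  sig8 = sub(-4, -4) = 0
  sig9 = absv(0) = 0
  sig11 = add(4, 0) = 4

Second demand — change propagation:
  sig1: re-runs because src7 4->1; new result -10.
  sig2: re-runs because sig1 -13->-10; src7 4->1; new result -9 (unchanged).
  sig4: re-runs because src7 4->1; new result -1.
  sig5: re-runs because sig4 -4->-1; new result -1.
  sig8: re-runs because sig5 -4->-1; sig4 -4->-1; new result 0 (unchanged).
  sig9: re-examined; everything it read last time is the same (sig8 unchanged) — cache 0 kept, no run.
  sig11: re-runs because src7 4->1; new result 1.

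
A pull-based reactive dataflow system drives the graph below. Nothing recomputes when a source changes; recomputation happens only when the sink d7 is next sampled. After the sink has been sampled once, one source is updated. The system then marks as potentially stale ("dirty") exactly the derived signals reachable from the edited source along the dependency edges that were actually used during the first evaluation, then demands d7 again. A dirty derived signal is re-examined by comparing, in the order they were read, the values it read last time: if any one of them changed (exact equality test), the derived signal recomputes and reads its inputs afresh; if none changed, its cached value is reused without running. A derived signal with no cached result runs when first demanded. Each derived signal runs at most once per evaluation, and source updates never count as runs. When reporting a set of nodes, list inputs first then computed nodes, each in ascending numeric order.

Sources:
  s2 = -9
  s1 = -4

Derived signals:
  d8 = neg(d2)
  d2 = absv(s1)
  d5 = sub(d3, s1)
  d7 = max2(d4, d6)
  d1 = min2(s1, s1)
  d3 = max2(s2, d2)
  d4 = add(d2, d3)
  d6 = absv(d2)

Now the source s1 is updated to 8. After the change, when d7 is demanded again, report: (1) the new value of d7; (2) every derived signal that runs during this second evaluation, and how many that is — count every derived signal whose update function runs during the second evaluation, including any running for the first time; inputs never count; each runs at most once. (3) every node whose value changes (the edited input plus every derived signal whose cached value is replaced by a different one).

New value of d7: 16.
Derived signals that run: d2, d3, d4, d6, d7 — 5 in total.
Values that change: s1, d2, d3, d4, d6, d7.

First evaluation (everything demanded from the output):
  d2 = absv(-4) = 4
  d3 = max2(-9, 4) = 4
  d4 = add(4, 4) = 8
  d6 = absv(4) = 4
  d7 = max2(8, 4) = 8

Propagation after the edit:
  d2: runs — s1 -4->8; result 8.
  d3: runs — d2 4->8; result 8.
  d4: runs — d2 4->8; d3 4->8; result 16.
  d6: runs — d2 4->8; result 8.
  d7: runs — d4 8->16; d6 4->8; result 16.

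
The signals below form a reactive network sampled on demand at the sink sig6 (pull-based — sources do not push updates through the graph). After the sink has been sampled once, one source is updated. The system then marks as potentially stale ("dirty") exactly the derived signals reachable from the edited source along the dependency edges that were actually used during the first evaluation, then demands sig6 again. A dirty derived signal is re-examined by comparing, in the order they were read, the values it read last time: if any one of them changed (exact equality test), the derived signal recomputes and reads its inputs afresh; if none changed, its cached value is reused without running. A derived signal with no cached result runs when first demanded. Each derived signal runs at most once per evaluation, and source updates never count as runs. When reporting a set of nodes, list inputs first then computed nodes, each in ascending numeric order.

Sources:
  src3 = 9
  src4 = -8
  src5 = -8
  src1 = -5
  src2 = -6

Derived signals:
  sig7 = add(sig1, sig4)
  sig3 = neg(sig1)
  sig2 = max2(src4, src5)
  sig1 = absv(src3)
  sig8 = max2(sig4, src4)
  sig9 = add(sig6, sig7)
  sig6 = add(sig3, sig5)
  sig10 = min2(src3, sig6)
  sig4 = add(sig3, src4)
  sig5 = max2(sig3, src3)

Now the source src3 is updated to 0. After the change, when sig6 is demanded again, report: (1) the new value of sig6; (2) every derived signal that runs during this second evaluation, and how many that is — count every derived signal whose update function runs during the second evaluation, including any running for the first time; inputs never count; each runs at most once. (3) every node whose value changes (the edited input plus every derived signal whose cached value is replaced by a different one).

sig6 now evaluates to 0.
Run set: sig1, sig3, sig5, sig6 (4 run).
Changed values: src3, sig1, sig3, sig5.

Initial pass — values computed on the first demand:
  sig1 = absv(9) = 9
  sig3 = neg(9) = -9
  sig5 = max2(-9, 9) = 9
  sig6 = add(-9, 9) = 0

Second demand — change propagation:
  sig1: re-runs because src3 9->0; new result 0.
  sig3: re-runs because sig1 9->0; new result 0.
  sig5: re-runs because sig3 -9->0; src3 9->0; new result 0.
  sig6: re-runs because sig3 -9->0; sig5 9->0; new result 0 (unchanged).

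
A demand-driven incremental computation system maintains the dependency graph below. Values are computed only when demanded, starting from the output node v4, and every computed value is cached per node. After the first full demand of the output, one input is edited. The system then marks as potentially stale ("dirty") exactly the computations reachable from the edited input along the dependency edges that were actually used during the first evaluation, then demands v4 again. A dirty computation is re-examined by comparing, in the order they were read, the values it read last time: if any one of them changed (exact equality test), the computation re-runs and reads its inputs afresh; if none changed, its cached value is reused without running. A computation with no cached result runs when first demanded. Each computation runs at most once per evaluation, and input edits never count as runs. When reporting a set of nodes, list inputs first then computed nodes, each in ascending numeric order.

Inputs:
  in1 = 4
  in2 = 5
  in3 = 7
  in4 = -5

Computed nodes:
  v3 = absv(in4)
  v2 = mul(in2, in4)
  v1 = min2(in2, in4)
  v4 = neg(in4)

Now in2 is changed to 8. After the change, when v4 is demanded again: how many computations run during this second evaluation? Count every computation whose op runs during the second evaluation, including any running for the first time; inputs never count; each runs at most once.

Computations that run: none — 0 in total.
Key observation: in2 is never demanded by the output, so the edit triggers no recomputation at all.

First evaluation (everything demanded from the output):
  v4 = neg(-5) = 5

Propagation after the edit:
  in2 feeds no computation that the output demands — nothing is marked dirty and nothing runs.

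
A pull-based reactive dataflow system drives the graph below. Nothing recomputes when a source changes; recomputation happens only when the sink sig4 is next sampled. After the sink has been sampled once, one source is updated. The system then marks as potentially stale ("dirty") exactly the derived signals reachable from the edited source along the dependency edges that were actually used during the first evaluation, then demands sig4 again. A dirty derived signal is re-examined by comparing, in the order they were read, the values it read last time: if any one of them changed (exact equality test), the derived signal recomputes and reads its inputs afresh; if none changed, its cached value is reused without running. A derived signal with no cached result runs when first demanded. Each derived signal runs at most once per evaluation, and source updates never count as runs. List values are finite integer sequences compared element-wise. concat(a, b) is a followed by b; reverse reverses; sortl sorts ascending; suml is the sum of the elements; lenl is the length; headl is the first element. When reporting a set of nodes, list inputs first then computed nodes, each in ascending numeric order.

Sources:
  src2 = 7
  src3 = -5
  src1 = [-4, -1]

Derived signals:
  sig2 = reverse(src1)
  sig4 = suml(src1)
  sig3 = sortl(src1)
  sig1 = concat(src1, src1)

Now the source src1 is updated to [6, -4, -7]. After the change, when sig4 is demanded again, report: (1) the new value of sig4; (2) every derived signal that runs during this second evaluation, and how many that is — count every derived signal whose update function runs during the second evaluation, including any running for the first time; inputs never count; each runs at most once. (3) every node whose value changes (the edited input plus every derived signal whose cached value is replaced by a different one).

First evaluation (everything demanded from the output):
  sig4 = suml([-4, -1]) = -5

Propagation after the edit:
  sig4: runs — src1 [-4, -1]->[6, -4, -7]; result -5 (same value as before).

New value of sig4: -5.
Derived signals that run: sig4 — 1 in total.
Values that change: src1.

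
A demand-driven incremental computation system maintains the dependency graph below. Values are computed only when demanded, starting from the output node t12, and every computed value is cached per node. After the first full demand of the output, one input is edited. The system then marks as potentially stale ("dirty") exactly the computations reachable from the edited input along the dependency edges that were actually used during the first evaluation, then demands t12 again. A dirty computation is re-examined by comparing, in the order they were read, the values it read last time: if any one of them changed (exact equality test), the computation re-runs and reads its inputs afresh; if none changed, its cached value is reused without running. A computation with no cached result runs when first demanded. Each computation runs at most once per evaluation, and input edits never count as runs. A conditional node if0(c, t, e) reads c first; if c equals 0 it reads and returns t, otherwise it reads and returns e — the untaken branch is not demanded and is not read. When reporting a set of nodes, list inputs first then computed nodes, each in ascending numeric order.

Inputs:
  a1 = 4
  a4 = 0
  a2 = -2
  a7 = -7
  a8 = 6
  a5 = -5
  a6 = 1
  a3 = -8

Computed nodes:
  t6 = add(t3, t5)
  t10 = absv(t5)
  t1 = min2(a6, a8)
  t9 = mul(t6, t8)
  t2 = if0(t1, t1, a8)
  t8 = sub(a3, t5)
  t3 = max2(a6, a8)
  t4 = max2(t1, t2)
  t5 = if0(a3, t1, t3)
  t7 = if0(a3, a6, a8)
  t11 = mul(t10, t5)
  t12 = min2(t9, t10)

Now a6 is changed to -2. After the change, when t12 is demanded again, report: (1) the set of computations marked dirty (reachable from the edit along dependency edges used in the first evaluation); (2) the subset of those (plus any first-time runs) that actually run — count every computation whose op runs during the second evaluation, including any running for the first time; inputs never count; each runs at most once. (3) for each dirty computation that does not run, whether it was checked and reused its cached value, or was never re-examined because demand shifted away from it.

First evaluation (everything demanded from the output):
  t3 = max2(1, 6) = 6
  t5 = if0(a3=-8 -> else branch t3) = 6
  t6 = add(6, 6) = 12
  t8 = sub(-8, 6) = -14
  t9 = mul(12, -14) = -168
  t10 = absv(6) = 6
  t12 = min2(-168, 6) = -168

Propagation after the edit:
  t3: runs — a6 1->-2; result 6 (same value as before).
  t5: checked — values it read are unchanged (a3 unchanged, t3 unchanged); reused cached 6 without running.
  t6: checked — values it read are unchanged (t3 unchanged, t5 unchanged); reused cached 12 without running.
  t8: checked — values it read are unchanged (a3 unchanged, t5 unchanged); reused cached -14 without running.
  t9: checked — values it read are unchanged (t6 unchanged, t8 unchanged); reused cached -168 without running.
  t10: checked — values it read are unchanged (t5 unchanged); reused cached 6 without running.
  t12: checked — values it read are unchanged (t9 unchanged, t10 unchanged); reused cached -168 without running.

Key observation: the change is absorbed at t3 — it re-runs but produces the same value, and the output's value is unchanged.

Marked dirty: t3, t5, t6, t8, t9, t10, t12.
Computations that run: t3 — 1 in total.
Checked but reused from cache: t5, t6, t8, t9, t10, t12.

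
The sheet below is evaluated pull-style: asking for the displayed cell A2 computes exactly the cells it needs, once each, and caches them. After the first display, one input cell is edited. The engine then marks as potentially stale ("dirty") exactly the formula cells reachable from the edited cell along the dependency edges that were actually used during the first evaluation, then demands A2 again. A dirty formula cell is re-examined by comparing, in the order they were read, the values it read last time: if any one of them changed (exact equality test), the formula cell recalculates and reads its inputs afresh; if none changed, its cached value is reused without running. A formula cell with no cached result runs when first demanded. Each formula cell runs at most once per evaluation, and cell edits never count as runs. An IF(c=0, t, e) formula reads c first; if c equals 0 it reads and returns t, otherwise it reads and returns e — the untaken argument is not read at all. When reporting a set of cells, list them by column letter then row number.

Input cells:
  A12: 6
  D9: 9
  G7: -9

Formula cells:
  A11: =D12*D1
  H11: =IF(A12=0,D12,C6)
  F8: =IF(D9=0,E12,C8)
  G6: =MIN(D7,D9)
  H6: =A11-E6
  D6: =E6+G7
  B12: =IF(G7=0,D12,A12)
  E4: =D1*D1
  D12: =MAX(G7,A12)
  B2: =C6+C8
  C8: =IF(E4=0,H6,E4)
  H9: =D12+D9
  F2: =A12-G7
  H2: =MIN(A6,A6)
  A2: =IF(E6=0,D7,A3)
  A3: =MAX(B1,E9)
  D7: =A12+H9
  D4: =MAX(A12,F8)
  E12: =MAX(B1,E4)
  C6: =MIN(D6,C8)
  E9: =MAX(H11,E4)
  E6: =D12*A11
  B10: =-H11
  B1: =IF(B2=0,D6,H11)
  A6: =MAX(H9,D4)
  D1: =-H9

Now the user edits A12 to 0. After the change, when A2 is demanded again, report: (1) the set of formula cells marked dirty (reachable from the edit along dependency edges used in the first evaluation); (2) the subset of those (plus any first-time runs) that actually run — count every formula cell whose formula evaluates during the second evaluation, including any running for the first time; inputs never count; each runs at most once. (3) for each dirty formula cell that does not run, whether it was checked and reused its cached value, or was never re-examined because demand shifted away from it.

The edit dirties: A2, A3, A11, B1, B2, C6, C8, D1, D6, D12, E4, E6, E9, H9, H11.
7 formula cells run: A2, A11, D1, D7, D12, E6, H9.
Unvisited dirty nodes (no longer demanded): A3, B1, B2, C6, C8, D6, E4, E9, H11.
Note the branch switch — demand abandons A3, B1, B2, C6, C8, D6, E4, E9, H11, which are never re-examined.

First demand of the output computes:
  D12 = MAX(-9, 6) = 6
  H9 = 6 + 9 = 15
  D1 = -(15) = -15
  A11 = 6 * -15 = -90
  E4 = -15 * -15 = 225
  C8 = IF(E4=0: E4=225 -> else branch E4) = 225
  E6 = 6 * -90 = -540
  D6 = -540 + -9 = -549
  C6 = MIN(-549, 225) = -549
  B2 = -549 + 225 = -324
  H11 = IF(A12=0: A12=6 -> else branch C6) = -549
  B1 = IF(B2=0: B2=-324 -> else branch H11) = -549
  E9 = MAX(-549, 225) = 225
  A3 = MAX(-549, 225) = 225
  A2 = IF(E6=0: E6=-540 -> else branch A3) = 225

After the edit, cleaning proceeds:
  D12: a read changed (A12 6->0) — executes, giving 0.
  H9: a read changed (D12 6->0) — executes, giving 9.
  D1: a read changed (H9 15->9) — executes, giving -9.
  A11: a read changed (D12 6->0; D1 -15->-9) — executes, giving 0.
  D7: had never run; runs now, result 9.
  E4: stays stale; no demand reaches it after the flip.
  C8: stays stale; no demand reaches it after the flip.
  E6: a read changed (D12 6->0; A11 -90->0) — executes, giving 0.
  D6: stays stale; no demand reaches it after the flip.
  C6: stays stale; no demand reaches it after the flip.
  B2: stays stale; no demand reaches it after the flip.
  H11: stays stale; no demand reaches it after the flip.
  B1: stays stale; no demand reaches it after the flip.
  E9: stays stale; no demand reaches it after the flip.
  A3: stays stale; no demand reaches it after the flip.
  A2: a read changed (E6 -540->0) — executes, giving 9.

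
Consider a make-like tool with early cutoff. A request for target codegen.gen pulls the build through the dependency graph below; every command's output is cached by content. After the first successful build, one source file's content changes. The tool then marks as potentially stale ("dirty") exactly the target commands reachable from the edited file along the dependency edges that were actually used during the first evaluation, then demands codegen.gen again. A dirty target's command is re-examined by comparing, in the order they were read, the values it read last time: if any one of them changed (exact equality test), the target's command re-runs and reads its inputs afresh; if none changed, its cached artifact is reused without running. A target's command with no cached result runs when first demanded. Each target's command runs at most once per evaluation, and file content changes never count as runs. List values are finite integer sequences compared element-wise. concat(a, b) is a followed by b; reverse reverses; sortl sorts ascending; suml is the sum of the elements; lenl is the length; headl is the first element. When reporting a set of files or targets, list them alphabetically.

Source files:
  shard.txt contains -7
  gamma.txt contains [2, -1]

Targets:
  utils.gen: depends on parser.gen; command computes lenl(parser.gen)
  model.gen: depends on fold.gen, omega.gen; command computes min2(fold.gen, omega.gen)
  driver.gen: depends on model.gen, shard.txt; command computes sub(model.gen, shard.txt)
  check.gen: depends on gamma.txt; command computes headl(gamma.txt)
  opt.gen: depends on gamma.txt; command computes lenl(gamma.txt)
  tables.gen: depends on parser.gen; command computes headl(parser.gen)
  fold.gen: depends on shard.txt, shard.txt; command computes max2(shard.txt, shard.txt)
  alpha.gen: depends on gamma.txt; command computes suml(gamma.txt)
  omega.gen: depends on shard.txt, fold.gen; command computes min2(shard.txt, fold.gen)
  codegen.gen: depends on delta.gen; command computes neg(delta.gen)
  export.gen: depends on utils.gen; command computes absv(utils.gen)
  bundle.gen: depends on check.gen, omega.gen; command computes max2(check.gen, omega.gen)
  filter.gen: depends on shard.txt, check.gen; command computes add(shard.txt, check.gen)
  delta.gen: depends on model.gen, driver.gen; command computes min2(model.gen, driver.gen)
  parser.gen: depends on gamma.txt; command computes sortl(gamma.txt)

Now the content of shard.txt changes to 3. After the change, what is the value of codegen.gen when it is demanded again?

First demand of the output computes:
  fold.gen = max2(-7, -7) = -7
  omega.gen = min2(-7, -7) = -7
  model.gen = min2(-7, -7) = -7
  driver.gen = sub(-7, -7) = 0
  delta.gen = min2(-7, 0) = -7
  codegen.gen = neg(-7) = 7

After the edit, cleaning proceeds:
  fold.gen: a read changed (shard.txt -7->3; shard.txt -7->3) — executes, giving 3.
  omega.gen: a read changed (shard.txt -7->3; fold.gen -7->3) — executes, giving 3.
  model.gen: a read changed (fold.gen -7->3; omega.gen -7->3) — executes, giving 3.
  driver.gen: a read changed (model.gen -7->3; shard.txt -7->3) — executes, giving 0 — identical to its old value.
  delta.gen: a read changed (model.gen -7->3) — executes, giving 0.
  codegen.gen: a read changed (delta.gen -7->0) — executes, giving 0.

Demanding codegen.gen again yields 0.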